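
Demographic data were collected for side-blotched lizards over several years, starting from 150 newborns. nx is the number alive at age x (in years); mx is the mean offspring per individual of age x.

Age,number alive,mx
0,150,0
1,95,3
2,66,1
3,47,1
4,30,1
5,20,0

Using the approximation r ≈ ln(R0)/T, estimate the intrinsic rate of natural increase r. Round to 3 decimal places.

0.662

lx = nx/n0 = nx/150: 1, 0.63333…, 0.44, 0.31333…, 0.2, 0.13333…
R0 = Σ lx·mx = 0 + 1.9… + 0.44 + 0.31333… + 0.2 + 0 = 2.853333…
Σ x·lx·mx = 4.52…; T = 4.52…/2.853333… = 1.58411…
r ≈ ln(R0)/T = ln(2.853333…)/1.58411… = 0.66188… → 0.662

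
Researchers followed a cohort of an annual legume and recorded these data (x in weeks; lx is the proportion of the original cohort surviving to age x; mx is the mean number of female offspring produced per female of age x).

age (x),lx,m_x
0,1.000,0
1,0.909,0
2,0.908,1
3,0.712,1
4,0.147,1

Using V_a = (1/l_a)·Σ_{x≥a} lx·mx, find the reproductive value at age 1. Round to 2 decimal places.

lx·mx for x ≥ 1: 0, 0.908, 0.712, 0.147 → sum = 1.767
V_1 = 1.767 / l_1 = 1.767 / 0.909 = 1.943894… → 1.94

1.94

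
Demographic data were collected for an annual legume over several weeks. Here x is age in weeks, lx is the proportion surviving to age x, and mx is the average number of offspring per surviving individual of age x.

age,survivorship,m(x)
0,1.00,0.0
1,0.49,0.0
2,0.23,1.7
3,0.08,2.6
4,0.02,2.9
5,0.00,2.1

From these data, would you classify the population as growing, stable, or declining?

declining

R0 = Σ lx·mx = 0 + 0 + 0.391 + 0.208 + 0.058 + 0 = 0.657
R0 < 1, so the population is declining.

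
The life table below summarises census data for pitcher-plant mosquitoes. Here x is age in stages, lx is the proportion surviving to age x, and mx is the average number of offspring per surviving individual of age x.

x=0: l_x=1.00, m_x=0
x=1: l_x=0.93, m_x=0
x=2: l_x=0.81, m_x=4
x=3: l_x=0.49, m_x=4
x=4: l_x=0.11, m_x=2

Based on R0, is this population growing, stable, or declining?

growing

R0 = Σ lx·mx = 0 + 0 + 3.24 + 1.96 + 0.22 = 5.42
R0 > 1, so the population is growing.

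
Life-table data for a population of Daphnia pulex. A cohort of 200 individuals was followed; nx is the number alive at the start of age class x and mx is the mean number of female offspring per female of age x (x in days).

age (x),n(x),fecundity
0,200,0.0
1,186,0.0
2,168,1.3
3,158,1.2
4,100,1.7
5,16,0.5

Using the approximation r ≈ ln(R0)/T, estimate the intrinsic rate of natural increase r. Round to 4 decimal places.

lx = nx/n0 = nx/200: 1, 0.93, 0.84, 0.79, 0.5, 0.08
R0 = Σ lx·mx = 0 + 0 + 1.092 + 0.948 + 0.85 + 0.04 = 2.93
Σ x·lx·mx = 8.628; T = 8.628/2.93 = 2.94471…
r ≈ ln(R0)/T = ln(2.93)/2.94471… = 0.365062… → 0.3651

0.3651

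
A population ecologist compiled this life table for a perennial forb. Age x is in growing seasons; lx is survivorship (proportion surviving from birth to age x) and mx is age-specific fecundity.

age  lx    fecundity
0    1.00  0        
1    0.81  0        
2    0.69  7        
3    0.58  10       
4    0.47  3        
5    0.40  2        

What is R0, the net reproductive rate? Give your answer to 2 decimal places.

12.84

lx·mx by age: 0, 0, 4.83, 5.8, 1.41, 0.8
R0 = Σ lx·mx = 12.84 → 12.84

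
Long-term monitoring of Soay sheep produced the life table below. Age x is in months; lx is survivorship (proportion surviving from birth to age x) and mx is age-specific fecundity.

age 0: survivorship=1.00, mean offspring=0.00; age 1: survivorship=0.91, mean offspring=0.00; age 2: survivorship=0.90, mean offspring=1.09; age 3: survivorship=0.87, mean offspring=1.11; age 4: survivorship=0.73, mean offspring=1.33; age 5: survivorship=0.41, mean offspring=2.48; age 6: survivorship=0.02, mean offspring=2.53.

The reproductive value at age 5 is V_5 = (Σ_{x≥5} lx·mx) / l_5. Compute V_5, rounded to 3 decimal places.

2.603

lx·mx for x ≥ 5: 1.0168, 0.0506 → sum = 1.0674
V_5 = 1.0674 / l_5 = 1.0674 / 0.41 = 2.603415… → 2.603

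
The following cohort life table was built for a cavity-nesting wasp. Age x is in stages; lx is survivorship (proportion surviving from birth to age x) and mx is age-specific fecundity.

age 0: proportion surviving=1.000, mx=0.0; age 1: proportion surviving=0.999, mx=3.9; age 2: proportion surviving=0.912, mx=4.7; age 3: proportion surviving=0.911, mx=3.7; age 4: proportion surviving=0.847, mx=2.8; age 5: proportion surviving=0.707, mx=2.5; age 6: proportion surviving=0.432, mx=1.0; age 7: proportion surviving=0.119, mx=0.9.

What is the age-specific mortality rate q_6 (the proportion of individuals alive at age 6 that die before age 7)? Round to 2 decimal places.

q_6 = (l_6 − l_7) / l_6 = (0.432 − 0.119) / 0.432
     = 0.313 / 0.432 = 0.724537… → 0.72

0.72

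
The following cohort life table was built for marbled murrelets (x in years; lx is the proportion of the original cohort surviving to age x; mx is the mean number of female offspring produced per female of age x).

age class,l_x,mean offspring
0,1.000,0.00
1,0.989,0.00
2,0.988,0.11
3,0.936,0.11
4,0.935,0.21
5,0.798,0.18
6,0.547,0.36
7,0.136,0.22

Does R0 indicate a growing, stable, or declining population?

declining

R0 = Σ lx·mx = 0 + 0 + 0.10868 + 0.10296 + 0.19635 + 0.14364 + 0.19692 + 0.02992 = 0.77847
R0 < 1, so the population is declining.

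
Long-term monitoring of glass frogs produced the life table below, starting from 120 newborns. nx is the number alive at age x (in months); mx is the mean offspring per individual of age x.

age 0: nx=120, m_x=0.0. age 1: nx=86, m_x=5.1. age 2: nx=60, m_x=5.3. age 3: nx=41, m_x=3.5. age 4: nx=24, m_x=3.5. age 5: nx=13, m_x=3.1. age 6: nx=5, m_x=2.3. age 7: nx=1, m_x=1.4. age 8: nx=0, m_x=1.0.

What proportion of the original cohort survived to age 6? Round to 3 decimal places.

l_6 = n_6/n_0 = 5/120 = 0.041667… → 0.042

0.042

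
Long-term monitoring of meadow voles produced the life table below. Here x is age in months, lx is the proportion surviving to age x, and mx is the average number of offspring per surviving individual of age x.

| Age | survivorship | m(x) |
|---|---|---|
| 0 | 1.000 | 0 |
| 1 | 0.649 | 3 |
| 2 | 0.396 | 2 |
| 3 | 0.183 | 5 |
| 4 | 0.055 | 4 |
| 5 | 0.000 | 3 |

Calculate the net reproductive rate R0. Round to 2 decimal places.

3.87

lx·mx by age: 0, 1.947, 0.792, 0.915, 0.22, 0
R0 = Σ lx·mx = 3.874 → 3.87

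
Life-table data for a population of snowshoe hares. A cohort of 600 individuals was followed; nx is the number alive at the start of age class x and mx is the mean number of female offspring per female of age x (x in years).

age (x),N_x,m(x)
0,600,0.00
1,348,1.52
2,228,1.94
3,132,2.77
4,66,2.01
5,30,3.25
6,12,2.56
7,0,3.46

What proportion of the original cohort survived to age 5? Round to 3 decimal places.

l_5 = n_5/n_0 = 30/600 = 0.05 → 0.050

0.050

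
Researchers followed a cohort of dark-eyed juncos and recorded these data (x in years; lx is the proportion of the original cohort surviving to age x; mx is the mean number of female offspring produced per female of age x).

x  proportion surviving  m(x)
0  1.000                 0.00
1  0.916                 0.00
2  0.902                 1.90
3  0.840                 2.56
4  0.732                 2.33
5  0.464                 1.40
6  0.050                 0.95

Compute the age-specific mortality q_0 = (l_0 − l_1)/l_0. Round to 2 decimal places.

q_0 = (l_0 − l_1) / l_0 = (1 − 0.916) / 1
     = 0.084 / 1 = 0.084 → 0.08

0.08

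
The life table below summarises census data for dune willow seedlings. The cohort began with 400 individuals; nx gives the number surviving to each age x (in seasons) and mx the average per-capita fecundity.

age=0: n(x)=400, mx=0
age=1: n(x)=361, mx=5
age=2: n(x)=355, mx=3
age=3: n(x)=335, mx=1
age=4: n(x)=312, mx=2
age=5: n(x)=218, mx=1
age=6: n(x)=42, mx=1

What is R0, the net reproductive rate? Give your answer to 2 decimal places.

lx = nx/n0 = nx/400: 1, 0.9025, 0.8875, 0.8375, 0.78, 0.545, 0.105
lx·mx by age: 0, 4.5125, 2.6625, 0.8375, 1.56, 0.545, 0.105
R0 = Σ lx·mx = 10.2225 → 10.22

10.22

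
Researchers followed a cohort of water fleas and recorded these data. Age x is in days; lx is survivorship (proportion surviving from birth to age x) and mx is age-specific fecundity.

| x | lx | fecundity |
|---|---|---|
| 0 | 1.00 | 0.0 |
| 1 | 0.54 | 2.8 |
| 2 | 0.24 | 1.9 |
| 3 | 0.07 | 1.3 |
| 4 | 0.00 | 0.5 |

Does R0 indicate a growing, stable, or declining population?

growing

R0 = Σ lx·mx = 0 + 1.512 + 0.456 + 0.091 + 0 = 2.059
R0 > 1, so the population is growing.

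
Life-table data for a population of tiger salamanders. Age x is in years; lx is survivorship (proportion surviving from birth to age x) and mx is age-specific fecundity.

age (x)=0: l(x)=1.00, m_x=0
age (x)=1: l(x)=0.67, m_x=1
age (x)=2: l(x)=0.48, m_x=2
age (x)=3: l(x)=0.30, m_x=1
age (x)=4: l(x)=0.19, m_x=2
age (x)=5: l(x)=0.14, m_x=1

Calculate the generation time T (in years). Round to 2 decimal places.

2.33

lx·mx: 0, 0.67, 0.96, 0.3, 0.38, 0.14 → R0 = 2.45
x·lx·mx: 0, 0.67, 1.92, 0.9, 1.52, 0.7 → Σ = 5.71
T = 5.71 / 2.45 = 2.330612… → 2.33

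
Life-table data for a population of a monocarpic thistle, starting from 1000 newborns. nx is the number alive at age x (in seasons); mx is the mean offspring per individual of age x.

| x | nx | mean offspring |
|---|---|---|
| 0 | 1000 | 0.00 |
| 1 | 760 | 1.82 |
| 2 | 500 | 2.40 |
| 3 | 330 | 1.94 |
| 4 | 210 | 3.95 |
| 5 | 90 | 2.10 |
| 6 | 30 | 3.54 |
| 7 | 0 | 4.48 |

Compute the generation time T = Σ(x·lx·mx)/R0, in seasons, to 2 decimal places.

2.44

lx = nx/n0 = nx/1000: 1, 0.76, 0.5, 0.33, 0.21, 0.09, 0.03, 0
lx·mx: 0, 1.3832, 1.2, 0.6402, 0.8295, 0.189, 0.1062, 0 → R0 = 4.3481
x·lx·mx: 0, 1.3832, 2.4, 1.9206, 3.318, 0.945, 0.6372, 0 → Σ = 10.604
T = 10.604 / 4.3481 = 2.438766… → 2.44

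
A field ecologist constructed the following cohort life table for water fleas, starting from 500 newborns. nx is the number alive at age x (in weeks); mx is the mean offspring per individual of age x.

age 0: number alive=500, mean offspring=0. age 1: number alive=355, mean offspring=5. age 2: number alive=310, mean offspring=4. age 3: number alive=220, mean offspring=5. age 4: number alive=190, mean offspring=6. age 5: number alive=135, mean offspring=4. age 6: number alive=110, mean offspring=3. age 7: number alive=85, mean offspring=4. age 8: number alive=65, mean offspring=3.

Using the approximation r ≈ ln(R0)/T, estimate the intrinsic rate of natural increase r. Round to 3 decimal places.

lx = nx/n0 = nx/500: 1, 0.71, 0.62, 0.44, 0.38, 0.27, 0.22, 0.17, 0.13
R0 = Σ lx·mx = 0 + 3.55 + 2.48 + 2.2 + 2.28 + 1.08 + 0.66 + 0.68 + 0.39 = 13.32
Σ x·lx·mx = 41.47; T = 41.47/13.32 = 3.11336…
r ≈ ln(R0)/T = ln(13.32)/3.11336… = 0.83166… → 0.832

0.832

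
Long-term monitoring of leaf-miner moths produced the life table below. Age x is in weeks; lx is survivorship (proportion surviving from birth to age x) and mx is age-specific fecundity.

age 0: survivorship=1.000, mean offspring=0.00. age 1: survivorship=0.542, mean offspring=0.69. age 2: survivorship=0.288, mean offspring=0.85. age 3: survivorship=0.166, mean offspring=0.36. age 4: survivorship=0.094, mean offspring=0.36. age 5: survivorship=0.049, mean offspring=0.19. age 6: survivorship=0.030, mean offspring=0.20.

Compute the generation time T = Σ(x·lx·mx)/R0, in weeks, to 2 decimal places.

1.73

lx·mx: 0, 0.37398, 0.2448, 0.05976, 0.03384, 0.00931, 0.006 → R0 = 0.72769
x·lx·mx: 0, 0.37398, 0.4896, 0.17928, 0.13536, 0.04655, 0.036 → Σ = 1.26077
T = 1.26077 / 0.72769 = 1.732565… → 1.73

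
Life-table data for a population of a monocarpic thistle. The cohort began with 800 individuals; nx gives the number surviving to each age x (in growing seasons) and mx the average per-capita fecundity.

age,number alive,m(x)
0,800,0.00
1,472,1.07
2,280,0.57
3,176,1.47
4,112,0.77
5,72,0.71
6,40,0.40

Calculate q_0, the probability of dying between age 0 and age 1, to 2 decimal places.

lx = nx/n0 = nx/800: 1, 0.59, 0.35, 0.22, 0.14, 0.09, 0.05
q_0 = (l_0 − l_1) / l_0 = (1 − 0.59) / 1
     = 0.41 / 1 = 0.41 → 0.41

0.41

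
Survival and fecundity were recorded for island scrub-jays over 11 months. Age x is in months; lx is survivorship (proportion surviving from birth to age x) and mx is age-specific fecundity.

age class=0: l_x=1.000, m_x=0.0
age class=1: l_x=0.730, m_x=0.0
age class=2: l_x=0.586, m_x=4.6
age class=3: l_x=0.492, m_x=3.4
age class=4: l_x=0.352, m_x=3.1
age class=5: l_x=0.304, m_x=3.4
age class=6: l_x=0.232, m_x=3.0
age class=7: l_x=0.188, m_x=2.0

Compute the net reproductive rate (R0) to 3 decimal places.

7.565

lx·mx by age: 0, 0, 2.6956, 1.6728, 1.0912, 1.0336, 0.696, 0.376
R0 = Σ lx·mx = 7.5652 → 7.565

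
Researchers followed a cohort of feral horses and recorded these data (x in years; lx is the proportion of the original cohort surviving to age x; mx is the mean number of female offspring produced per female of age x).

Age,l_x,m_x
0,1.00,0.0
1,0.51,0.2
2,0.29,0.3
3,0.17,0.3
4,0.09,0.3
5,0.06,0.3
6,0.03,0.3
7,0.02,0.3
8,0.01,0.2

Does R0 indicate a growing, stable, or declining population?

declining

R0 = Σ lx·mx = 0 + 0.102 + 0.087 + 0.051 + 0.027 + 0.018 + 0.009 + 0.006 + 0.002 = 0.302
R0 < 1, so the population is declining.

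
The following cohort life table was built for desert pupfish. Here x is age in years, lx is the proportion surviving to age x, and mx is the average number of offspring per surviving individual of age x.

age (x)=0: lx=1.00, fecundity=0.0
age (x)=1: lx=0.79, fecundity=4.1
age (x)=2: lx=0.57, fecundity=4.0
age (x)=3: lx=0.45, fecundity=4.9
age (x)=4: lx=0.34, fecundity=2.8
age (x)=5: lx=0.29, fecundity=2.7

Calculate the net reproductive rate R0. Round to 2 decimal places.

lx·mx by age: 0, 3.239, 2.28, 2.205, 0.952, 0.783
R0 = Σ lx·mx = 9.459 → 9.46

9.46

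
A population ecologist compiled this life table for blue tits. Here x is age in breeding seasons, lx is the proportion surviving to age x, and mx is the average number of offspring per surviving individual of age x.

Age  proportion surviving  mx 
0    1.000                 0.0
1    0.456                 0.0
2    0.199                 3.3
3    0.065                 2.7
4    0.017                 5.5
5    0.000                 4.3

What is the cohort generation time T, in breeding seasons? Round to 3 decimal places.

2.392

lx·mx: 0, 0, 0.6567, 0.1755, 0.0935, 0 → R0 = 0.9257
x·lx·mx: 0, 0, 1.3134, 0.5265, 0.374, 0 → Σ = 2.2139
T = 2.2139 / 0.9257 = 2.391596… → 2.392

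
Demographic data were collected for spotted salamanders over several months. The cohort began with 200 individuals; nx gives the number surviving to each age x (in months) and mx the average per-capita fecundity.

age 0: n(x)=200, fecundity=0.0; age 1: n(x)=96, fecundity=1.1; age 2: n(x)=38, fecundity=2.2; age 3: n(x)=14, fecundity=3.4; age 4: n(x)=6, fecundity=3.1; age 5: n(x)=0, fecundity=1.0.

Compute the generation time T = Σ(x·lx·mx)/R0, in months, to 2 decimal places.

1.92

lx = nx/n0 = nx/200: 1, 0.48, 0.19, 0.07, 0.03, 0
lx·mx: 0, 0.528, 0.418, 0.238, 0.093, 0 → R0 = 1.277
x·lx·mx: 0, 0.528, 0.836, 0.714, 0.372, 0 → Σ = 2.45
T = 2.45 / 1.277 = 1.918559… → 1.92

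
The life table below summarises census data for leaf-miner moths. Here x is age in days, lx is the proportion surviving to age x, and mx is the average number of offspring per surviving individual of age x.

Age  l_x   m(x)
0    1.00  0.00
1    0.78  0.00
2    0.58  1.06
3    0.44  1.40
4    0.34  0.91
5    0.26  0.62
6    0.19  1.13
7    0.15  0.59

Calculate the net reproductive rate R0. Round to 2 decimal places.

2.00

lx·mx by age: 0, 0, 0.6148, 0.616, 0.3094, 0.1612, 0.2147, 0.0885
R0 = Σ lx·mx = 2.0046 → 2.00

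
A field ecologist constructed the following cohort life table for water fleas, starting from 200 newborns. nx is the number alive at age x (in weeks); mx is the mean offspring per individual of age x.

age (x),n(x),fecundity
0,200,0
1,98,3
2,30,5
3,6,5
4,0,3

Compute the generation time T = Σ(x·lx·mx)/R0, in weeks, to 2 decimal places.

lx = nx/n0 = nx/200: 1, 0.49, 0.15, 0.03, 0
lx·mx: 0, 1.47, 0.75, 0.15, 0 → R0 = 2.37
x·lx·mx: 0, 1.47, 1.5, 0.45, 0 → Σ = 3.42
T = 3.42 / 2.37 = 1.443038… → 1.44

1.44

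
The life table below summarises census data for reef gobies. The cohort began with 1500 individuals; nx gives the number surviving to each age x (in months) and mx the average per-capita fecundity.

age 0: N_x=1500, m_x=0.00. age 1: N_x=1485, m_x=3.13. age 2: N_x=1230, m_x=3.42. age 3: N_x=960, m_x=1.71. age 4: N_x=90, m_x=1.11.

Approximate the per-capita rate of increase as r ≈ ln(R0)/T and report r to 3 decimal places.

lx = nx/n0 = nx/1500: 1, 0.99, 0.82, 0.64, 0.06
R0 = Σ lx·mx = 0 + 3.0987 + 2.8044 + 1.0944 + 0.0666 = 7.0641
Σ x·lx·mx = 12.2571; T = 12.2571/7.0641 = 1.73513…
r ≈ ln(R0)/T = ln(7.0641)/1.73513… = 1.12673… → 1.127

1.127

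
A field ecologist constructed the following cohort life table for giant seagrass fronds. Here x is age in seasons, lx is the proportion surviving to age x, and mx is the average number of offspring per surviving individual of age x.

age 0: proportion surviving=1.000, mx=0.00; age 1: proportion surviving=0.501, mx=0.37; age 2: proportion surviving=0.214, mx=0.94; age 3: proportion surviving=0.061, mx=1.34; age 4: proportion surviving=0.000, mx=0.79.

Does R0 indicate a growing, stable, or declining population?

R0 = Σ lx·mx = 0 + 0.18537 + 0.20116 + 0.08174 + 0 = 0.46827
R0 < 1, so the population is declining.

declining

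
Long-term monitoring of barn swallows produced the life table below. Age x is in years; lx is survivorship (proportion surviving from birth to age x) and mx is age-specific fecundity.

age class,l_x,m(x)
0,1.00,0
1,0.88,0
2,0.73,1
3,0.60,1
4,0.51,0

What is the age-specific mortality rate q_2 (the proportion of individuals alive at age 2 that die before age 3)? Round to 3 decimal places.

0.178

q_2 = (l_2 − l_3) / l_2 = (0.73 − 0.6) / 0.73
     = 0.13 / 0.73 = 0.178082… → 0.178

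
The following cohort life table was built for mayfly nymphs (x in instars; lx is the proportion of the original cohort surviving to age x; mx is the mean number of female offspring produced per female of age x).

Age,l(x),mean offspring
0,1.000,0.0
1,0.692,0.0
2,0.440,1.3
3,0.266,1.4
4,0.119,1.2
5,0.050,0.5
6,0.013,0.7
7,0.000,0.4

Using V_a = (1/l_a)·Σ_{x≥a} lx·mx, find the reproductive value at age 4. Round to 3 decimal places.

lx·mx for x ≥ 4: 0.1428, 0.025, 0.0091, 0 → sum = 0.1769
V_4 = 0.1769 / l_4 = 0.1769 / 0.119 = 1.486555… → 1.487

1.487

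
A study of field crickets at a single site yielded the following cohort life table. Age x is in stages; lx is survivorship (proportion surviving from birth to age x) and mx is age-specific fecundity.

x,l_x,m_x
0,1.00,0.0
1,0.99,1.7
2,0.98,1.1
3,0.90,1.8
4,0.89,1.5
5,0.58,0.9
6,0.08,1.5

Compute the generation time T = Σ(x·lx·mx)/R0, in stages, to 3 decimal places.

2.732

lx·mx: 0, 1.683, 1.078, 1.62, 1.335, 0.522, 0.12 → R0 = 6.358
x·lx·mx: 0, 1.683, 2.156, 4.86, 5.34, 2.61, 0.72 → Σ = 17.369
T = 17.369 / 6.358 = 2.731834… → 2.732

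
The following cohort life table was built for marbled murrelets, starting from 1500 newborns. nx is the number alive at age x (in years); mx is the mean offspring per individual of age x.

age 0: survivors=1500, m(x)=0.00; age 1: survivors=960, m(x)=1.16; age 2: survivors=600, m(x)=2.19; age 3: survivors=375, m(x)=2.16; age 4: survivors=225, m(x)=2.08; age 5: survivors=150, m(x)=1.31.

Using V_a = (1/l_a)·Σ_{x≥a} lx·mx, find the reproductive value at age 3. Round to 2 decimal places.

3.93

lx = nx/n0 = nx/1500: 1, 0.64, 0.4, 0.25, 0.15, 0.1
lx·mx for x ≥ 3: 0.54, 0.312, 0.131 → sum = 0.983
V_3 = 0.983 / l_3 = 0.983 / 0.25 = 3.932 → 3.93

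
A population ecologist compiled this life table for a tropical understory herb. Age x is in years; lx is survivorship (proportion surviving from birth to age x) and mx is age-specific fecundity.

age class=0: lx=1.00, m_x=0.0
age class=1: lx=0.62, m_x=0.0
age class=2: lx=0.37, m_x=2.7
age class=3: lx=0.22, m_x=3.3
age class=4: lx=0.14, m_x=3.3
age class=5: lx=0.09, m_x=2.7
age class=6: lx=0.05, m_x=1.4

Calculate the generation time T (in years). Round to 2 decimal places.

3.06

lx·mx: 0, 0, 0.999, 0.726, 0.462, 0.243, 0.07 → R0 = 2.5
x·lx·mx: 0, 0, 1.998, 2.178, 1.848, 1.215, 0.42 → Σ = 7.659
T = 7.659 / 2.5 = 3.0636 → 3.06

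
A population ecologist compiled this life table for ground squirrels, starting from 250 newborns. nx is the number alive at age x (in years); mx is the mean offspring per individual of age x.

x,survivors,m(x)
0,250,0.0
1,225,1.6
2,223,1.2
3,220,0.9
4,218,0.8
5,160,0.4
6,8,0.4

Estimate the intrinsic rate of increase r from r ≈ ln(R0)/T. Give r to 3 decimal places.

lx = nx/n0 = nx/250: 1, 0.9, 0.892, 0.88, 0.872, 0.64, 0.032
R0 = Σ lx·mx = 0 + 1.44 + 1.0704 + 0.792 + 0.6976 + 0.256 + 0.0128 = 4.2688
Σ x·lx·mx = 10.104; T = 10.104/4.2688 = 2.36694…
r ≈ ln(R0)/T = ln(4.2688)/2.36694… = 0.61317… → 0.613

0.613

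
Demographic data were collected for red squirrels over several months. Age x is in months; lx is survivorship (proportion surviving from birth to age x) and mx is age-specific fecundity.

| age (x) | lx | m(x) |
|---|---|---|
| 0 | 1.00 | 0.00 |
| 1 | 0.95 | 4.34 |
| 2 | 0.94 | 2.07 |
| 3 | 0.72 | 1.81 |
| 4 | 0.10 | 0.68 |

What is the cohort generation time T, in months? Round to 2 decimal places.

lx·mx: 0, 4.123, 1.9458, 1.3032, 0.068 → R0 = 7.44
x·lx·mx: 0, 4.123, 3.8916, 3.9096, 0.272 → Σ = 12.1962
T = 12.1962 / 7.44 = 1.639274… → 1.64

1.64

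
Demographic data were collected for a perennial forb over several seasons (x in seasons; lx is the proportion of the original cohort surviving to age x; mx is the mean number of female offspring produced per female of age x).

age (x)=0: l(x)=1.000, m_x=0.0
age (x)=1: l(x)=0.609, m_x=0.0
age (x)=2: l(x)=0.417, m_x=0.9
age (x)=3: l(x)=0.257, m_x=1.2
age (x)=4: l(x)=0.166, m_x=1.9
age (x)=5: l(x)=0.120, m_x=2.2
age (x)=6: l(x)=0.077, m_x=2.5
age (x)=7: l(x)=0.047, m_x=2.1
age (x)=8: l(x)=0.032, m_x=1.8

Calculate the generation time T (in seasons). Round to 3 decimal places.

4.072

lx·mx: 0, 0, 0.3753, 0.3084, 0.3154, 0.264, 0.1925, 0.0987, 0.0576 → R0 = 1.6119
x·lx·mx: 0, 0, 0.7506, 0.9252, 1.2616, 1.32, 1.155, 0.6909, 0.4608 → Σ = 6.5641
T = 6.5641 / 1.6119 = 4.072275… → 4.072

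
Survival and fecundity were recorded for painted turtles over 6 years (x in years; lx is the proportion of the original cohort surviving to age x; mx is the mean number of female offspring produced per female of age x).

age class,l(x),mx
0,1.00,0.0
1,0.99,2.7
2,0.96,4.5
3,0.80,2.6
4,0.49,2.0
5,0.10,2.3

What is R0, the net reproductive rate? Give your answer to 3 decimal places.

lx·mx by age: 0, 2.673, 4.32, 2.08, 0.98, 0.23
R0 = Σ lx·mx = 10.283 → 10.283

10.283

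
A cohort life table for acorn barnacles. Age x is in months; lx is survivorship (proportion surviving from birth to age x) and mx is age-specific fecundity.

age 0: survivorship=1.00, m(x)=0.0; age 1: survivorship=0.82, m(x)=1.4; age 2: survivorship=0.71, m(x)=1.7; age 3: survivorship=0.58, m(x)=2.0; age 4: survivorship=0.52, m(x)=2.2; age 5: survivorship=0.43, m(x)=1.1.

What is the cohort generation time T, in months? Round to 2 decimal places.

2.72

lx·mx: 0, 1.148, 1.207, 1.16, 1.144, 0.473 → R0 = 5.132
x·lx·mx: 0, 1.148, 2.414, 3.48, 4.576, 2.365 → Σ = 13.983
T = 13.983 / 5.132 = 2.724669… → 2.72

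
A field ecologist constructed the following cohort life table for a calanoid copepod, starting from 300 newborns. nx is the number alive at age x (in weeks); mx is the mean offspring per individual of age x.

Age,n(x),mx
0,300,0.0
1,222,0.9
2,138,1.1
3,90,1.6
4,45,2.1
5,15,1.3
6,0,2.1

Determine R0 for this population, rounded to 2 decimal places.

lx = nx/n0 = nx/300: 1, 0.74, 0.46, 0.3, 0.15, 0.05, 0
lx·mx by age: 0, 0.666, 0.506, 0.48, 0.315, 0.065, 0
R0 = Σ lx·mx = 2.032 → 2.03

2.03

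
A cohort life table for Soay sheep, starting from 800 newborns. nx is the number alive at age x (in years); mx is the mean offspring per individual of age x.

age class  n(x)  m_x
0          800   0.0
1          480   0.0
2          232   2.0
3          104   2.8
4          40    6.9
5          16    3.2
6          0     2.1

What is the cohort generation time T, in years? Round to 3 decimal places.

2.921

lx = nx/n0 = nx/800: 1, 0.6, 0.29, 0.13, 0.05, 0.02, 0
lx·mx: 0, 0, 0.58, 0.364, 0.345, 0.064, 0 → R0 = 1.353
x·lx·mx: 0, 0, 1.16, 1.092, 1.38, 0.32, 0 → Σ = 3.952
T = 3.952 / 1.353 = 2.920916… → 2.921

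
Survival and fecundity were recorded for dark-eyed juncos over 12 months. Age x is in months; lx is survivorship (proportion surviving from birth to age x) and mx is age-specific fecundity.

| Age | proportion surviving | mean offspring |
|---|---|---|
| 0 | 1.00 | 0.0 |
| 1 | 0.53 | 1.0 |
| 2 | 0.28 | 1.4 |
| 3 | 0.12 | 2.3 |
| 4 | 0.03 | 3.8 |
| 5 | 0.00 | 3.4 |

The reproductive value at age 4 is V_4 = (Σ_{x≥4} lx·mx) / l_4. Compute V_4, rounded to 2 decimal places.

lx·mx for x ≥ 4: 0.114, 0 → sum = 0.114
V_4 = 0.114 / l_4 = 0.114 / 0.03 = 3.8 → 3.80

3.80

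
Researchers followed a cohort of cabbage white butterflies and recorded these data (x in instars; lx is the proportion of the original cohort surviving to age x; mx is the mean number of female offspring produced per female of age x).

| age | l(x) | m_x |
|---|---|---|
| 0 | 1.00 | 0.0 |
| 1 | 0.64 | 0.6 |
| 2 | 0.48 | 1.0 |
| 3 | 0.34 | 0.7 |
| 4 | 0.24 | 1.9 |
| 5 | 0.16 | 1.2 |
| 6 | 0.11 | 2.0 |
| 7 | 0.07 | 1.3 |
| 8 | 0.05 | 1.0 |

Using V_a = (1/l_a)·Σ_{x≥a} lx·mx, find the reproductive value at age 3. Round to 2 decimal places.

lx·mx for x ≥ 3: 0.238, 0.456, 0.192, 0.22, 0.091, 0.05 → sum = 1.247
V_3 = 1.247 / l_3 = 1.247 / 0.34 = 3.667647… → 3.67

3.67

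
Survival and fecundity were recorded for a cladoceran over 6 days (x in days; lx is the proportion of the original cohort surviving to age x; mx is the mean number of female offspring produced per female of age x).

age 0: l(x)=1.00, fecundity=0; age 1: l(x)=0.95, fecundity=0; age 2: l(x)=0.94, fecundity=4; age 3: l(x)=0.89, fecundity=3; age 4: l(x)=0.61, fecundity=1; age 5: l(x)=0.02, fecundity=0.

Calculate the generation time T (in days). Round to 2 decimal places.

lx·mx: 0, 0, 3.76, 2.67, 0.61, 0 → R0 = 7.04
x·lx·mx: 0, 0, 7.52, 8.01, 2.44, 0 → Σ = 17.97
T = 17.97 / 7.04 = 2.552557… → 2.55

2.55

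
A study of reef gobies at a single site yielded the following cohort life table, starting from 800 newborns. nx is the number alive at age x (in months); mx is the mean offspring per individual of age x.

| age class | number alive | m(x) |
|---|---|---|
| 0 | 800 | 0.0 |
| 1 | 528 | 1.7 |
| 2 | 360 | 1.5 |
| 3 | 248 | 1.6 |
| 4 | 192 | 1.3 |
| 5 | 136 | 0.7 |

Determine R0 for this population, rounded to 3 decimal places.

2.724

lx = nx/n0 = nx/800: 1, 0.66, 0.45, 0.31, 0.24, 0.17
lx·mx by age: 0, 1.122, 0.675, 0.496, 0.312, 0.119
R0 = Σ lx·mx = 2.724 → 2.724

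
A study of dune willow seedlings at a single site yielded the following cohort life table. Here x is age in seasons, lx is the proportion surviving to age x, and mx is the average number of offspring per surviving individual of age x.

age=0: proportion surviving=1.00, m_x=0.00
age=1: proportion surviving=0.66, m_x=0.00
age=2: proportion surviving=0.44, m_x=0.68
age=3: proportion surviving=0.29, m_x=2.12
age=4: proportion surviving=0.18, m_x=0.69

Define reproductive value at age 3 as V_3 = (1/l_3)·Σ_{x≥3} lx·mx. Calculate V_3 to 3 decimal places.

lx·mx for x ≥ 3: 0.6148, 0.1242 → sum = 0.739
V_3 = 0.739 / l_3 = 0.739 / 0.29 = 2.548276… → 2.548

2.548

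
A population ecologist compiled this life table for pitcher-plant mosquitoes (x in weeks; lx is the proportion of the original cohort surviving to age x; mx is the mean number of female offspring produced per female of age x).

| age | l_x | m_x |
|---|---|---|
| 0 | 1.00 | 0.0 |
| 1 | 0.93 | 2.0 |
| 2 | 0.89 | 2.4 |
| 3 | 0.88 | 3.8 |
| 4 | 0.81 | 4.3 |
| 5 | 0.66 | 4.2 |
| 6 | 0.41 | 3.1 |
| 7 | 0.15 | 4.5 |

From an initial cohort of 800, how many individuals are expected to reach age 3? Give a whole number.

Expected survivors = N0 · l_3 = 800 × 0.88 = 704 → 704

704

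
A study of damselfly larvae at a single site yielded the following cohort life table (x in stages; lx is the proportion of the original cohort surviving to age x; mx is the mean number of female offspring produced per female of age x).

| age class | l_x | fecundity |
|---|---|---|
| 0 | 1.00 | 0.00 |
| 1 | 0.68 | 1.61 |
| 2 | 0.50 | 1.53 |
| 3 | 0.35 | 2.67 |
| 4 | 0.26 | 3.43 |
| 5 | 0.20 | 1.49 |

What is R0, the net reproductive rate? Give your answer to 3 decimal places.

3.984

lx·mx by age: 0, 1.0948, 0.765, 0.9345, 0.8918, 0.298
R0 = Σ lx·mx = 3.9841 → 3.984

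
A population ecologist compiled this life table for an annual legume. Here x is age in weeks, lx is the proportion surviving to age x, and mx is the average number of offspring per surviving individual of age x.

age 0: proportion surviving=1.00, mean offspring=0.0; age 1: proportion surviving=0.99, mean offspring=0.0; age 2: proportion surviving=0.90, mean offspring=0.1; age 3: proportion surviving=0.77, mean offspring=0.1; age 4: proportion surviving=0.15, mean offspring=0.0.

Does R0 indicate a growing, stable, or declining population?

declining

R0 = Σ lx·mx = 0 + 0 + 0.09 + 0.077 + 0 = 0.167
R0 < 1, so the population is declining.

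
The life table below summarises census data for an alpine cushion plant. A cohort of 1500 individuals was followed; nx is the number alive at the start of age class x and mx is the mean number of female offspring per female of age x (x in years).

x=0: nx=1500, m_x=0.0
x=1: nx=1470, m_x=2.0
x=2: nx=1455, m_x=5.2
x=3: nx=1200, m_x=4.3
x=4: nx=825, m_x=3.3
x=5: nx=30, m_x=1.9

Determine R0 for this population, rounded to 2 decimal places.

lx = nx/n0 = nx/1500: 1, 0.98, 0.97, 0.8, 0.55, 0.02
lx·mx by age: 0, 1.96, 5.044, 3.44, 1.815, 0.038
R0 = Σ lx·mx = 12.297 → 12.30

12.30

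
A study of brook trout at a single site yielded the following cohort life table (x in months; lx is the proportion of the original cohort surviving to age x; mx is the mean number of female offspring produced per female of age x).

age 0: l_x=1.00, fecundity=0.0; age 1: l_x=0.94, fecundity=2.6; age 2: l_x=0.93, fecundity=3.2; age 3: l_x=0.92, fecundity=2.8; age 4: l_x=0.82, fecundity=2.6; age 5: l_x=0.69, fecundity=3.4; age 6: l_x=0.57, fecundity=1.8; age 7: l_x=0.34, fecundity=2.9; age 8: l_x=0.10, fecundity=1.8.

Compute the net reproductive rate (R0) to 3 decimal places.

lx·mx by age: 0, 2.444, 2.976, 2.576, 2.132, 2.346, 1.026, 0.986, 0.18
R0 = Σ lx·mx = 14.666 → 14.666

14.666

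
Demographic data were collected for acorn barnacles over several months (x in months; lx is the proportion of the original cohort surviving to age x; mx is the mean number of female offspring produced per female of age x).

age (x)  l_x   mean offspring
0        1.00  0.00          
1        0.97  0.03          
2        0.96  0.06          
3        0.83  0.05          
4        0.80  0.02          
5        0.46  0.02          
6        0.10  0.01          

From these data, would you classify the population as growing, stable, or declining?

declining

R0 = Σ lx·mx = 0 + 0.0291 + 0.0576 + 0.0415 + 0.016 + 0.0092 + 0.001 = 0.1544
R0 < 1, so the population is declining.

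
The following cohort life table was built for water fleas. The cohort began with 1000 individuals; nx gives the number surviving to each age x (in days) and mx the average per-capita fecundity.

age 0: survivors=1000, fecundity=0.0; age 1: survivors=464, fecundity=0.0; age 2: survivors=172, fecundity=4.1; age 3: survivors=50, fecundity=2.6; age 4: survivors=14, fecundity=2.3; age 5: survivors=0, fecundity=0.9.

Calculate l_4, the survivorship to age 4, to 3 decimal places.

l_4 = n_4/n_0 = 14/1000 = 0.014 → 0.014

0.014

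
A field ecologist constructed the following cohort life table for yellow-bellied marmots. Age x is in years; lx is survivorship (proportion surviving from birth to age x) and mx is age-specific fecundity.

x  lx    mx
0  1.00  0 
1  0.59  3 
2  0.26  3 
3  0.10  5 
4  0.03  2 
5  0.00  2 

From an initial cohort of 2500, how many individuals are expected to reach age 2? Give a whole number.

650

Expected survivors = N0 · l_2 = 2500 × 0.26 = 650 → 650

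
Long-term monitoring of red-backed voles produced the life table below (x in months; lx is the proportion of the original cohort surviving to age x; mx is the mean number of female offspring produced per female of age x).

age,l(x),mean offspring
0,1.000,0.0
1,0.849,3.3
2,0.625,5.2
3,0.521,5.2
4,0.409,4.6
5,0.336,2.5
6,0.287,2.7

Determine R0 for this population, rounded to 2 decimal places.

12.26

lx·mx by age: 0, 2.8017, 3.25, 2.7092, 1.8814, 0.84, 0.7749
R0 = Σ lx·mx = 12.2572 → 12.26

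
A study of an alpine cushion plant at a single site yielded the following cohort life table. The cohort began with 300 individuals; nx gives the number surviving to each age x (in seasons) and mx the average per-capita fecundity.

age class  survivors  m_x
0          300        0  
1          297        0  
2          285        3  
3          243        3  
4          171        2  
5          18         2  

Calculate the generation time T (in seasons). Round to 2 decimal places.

2.78

lx = nx/n0 = nx/300: 1, 0.99, 0.95, 0.81, 0.57, 0.06
lx·mx: 0, 0, 2.85, 2.43, 1.14, 0.12 → R0 = 6.54
x·lx·mx: 0, 0, 5.7, 7.29, 4.56, 0.6 → Σ = 18.15
T = 18.15 / 6.54 = 2.775229… → 2.78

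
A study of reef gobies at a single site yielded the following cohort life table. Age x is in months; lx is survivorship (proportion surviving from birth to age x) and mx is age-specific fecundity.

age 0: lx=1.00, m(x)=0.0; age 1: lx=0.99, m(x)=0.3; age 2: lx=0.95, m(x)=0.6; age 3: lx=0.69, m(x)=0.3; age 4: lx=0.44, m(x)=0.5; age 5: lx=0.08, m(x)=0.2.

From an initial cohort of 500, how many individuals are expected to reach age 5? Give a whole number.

Expected survivors = N0 · l_5 = 500 × 0.08 = 40 → 40

40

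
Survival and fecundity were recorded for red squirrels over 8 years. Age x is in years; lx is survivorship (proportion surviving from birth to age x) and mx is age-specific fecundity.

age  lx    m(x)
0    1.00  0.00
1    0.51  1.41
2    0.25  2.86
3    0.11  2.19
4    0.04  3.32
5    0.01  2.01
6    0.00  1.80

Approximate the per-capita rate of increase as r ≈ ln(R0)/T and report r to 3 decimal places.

0.315

R0 = Σ lx·mx = 0 + 0.7191 + 0.715 + 0.2409 + 0.1328 + 0.0201 + 0 = 1.8279
Σ x·lx·mx = 3.5035; T = 3.5035/1.8279 = 1.91668…
r ≈ ln(R0)/T = ln(1.8279)/1.91668… = 0.31469… → 0.315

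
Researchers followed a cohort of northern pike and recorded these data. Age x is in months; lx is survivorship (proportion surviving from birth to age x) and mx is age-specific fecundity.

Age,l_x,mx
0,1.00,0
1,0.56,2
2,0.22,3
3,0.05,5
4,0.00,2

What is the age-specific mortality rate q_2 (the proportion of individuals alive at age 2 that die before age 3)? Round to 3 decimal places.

0.773

q_2 = (l_2 − l_3) / l_2 = (0.22 − 0.05) / 0.22
     = 0.17 / 0.22 = 0.772727… → 0.773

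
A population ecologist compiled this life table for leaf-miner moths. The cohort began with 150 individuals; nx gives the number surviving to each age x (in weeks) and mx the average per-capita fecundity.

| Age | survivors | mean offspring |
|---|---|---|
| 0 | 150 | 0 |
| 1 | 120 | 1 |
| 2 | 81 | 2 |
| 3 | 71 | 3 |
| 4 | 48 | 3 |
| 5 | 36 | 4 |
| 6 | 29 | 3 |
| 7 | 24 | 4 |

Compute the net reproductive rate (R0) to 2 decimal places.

lx = nx/n0 = nx/150: 1, 0.8, 0.54, 0.47333…, 0.32, 0.24, 0.19333…, 0.16
lx·mx by age: 0, 0.8, 1.08, 1.42…, 0.96, 0.96, 0.58…, 0.64
R0 = Σ lx·mx = 6.44… → 6.44

6.44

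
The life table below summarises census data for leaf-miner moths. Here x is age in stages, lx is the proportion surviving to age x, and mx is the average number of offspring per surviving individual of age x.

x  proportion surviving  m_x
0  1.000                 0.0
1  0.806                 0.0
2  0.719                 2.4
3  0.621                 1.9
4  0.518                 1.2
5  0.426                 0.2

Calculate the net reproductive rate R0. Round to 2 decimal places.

lx·mx by age: 0, 0, 1.7256, 1.1799, 0.6216, 0.0852
R0 = Σ lx·mx = 3.6123 → 3.61

3.61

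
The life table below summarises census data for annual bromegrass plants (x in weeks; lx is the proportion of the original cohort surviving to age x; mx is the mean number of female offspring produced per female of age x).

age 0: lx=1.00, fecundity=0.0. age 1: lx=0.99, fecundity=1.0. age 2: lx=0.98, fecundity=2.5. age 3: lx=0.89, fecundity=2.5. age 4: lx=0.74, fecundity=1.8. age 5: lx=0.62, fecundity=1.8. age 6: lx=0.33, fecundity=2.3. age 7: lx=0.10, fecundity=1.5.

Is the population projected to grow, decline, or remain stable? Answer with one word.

growing

R0 = Σ lx·mx = 0 + 0.99 + 2.45 + 2.225 + 1.332 + 1.116 + 0.759 + 0.15 = 9.022
R0 > 1, so the population is growing.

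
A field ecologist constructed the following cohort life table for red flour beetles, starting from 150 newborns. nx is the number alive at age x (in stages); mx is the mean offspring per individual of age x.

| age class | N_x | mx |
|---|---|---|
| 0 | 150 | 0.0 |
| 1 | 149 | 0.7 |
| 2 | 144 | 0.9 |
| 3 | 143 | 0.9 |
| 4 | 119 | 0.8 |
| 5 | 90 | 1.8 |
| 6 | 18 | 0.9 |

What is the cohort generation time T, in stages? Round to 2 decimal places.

lx = nx/n0 = nx/150: 1, 0.99333…, 0.96, 0.95333…, 0.79333…, 0.6, 0.12
lx·mx: 0, 0.695333…, 0.864, 0.858…, 0.634667…, 1.08, 0.108 → R0 = 4.24…
x·lx·mx: 0, 0.695333…, 1.728, 2.574…, 2.538667…, 5.4, 0.648 → Σ = 13.584…
T = 13.584… / 4.24… = 3.203774… → 3.20

3.20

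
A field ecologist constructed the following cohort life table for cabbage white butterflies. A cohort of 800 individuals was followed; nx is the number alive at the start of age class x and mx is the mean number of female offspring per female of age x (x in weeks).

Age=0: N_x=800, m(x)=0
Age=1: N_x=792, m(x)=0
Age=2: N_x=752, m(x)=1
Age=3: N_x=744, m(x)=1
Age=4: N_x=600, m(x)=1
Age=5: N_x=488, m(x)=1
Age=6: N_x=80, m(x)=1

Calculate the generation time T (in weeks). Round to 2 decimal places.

lx = nx/n0 = nx/800: 1, 0.99, 0.94, 0.93, 0.75, 0.61, 0.1
lx·mx: 0, 0, 0.94, 0.93, 0.75, 0.61, 0.1 → R0 = 3.33
x·lx·mx: 0, 0, 1.88, 2.79, 3, 3.05, 0.6 → Σ = 11.32
T = 11.32 / 3.33 = 3.399399… → 3.40

3.40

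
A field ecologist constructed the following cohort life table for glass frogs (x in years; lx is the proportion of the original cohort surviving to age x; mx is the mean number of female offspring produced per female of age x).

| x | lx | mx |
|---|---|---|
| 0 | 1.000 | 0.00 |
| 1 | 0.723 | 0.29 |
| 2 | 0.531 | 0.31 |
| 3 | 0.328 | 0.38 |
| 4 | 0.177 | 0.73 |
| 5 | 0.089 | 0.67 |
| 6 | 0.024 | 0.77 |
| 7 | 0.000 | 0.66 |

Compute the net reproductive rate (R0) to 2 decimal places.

lx·mx by age: 0, 0.20967, 0.16461, 0.12464, 0.12921, 0.05963, 0.01848, 0
R0 = Σ lx·mx = 0.70624 → 0.71

0.71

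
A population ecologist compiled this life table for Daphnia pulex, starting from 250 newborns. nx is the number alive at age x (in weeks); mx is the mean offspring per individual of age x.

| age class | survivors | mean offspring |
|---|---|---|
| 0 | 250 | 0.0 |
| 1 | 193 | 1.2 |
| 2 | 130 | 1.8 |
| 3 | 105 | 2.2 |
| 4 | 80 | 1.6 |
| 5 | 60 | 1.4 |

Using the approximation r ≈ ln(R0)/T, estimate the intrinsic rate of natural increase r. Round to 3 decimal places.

0.504

lx = nx/n0 = nx/250: 1, 0.772, 0.52, 0.42, 0.32, 0.24
R0 = Σ lx·mx = 0 + 0.9264 + 0.936 + 0.924 + 0.512 + 0.336 = 3.6344
Σ x·lx·mx = 9.2984; T = 9.2984/3.6344 = 2.55844…
r ≈ ln(R0)/T = ln(3.6344)/2.55844… = 0.50439… → 0.504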